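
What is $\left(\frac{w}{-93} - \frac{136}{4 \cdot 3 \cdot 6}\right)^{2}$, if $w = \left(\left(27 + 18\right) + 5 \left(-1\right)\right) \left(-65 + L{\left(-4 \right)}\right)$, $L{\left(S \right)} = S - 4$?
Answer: $\frac{67782289}{77841} \approx 870.78$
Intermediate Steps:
$L{\left(S \right)} = -4 + S$
$w = -2920$ ($w = \left(\left(27 + 18\right) + 5 \left(-1\right)\right) \left(-65 - 8\right) = \left(45 - 5\right) \left(-65 - 8\right) = 40 \left(-73\right) = -2920$)
$\left(\frac{w}{-93} - \frac{136}{4 \cdot 3 \cdot 6}\right)^{2} = \left(- \frac{2920}{-93} - \frac{136}{4 \cdot 3 \cdot 6}\right)^{2} = \left(\left(-2920\right) \left(- \frac{1}{93}\right) - \frac{136}{12 \cdot 6}\right)^{2} = \left(\frac{2920}{93} - \frac{136}{72}\right)^{2} = \left(\frac{2920}{93} - \frac{17}{9}\right)^{2} = \left(\frac{8233}{279}\right)^{2} = \frac{67782289}{77841}$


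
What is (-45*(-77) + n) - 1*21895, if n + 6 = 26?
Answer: -18410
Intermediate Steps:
n = 20 (n = -6 + 26 = 20)
(-45*(-77) + n) - 1*21895 = (-45*(-77) + 20) - 1*21895 = (3465 + 20) - 21895 = 3485 - 21895 = -18410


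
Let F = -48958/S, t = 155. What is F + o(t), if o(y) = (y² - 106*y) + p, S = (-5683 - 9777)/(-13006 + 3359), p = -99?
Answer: -178204833/7730 ≈ -23054.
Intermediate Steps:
S = 15460/9647 (S = -15460/(-9647) = -15460*(-1/9647) = 15460/9647 ≈ 1.6026)
o(y) = -99 + y² - 106*y (o(y) = (y² - 106*y) - 99 = -99 + y² - 106*y)
F = -236148913/7730 (F = -48958/15460/9647 = -48958*9647/15460 = -236148913/7730 ≈ -30550.)
F + o(t) = -236148913/7730 + (-99 + 155² - 106*155) = -236148913/7730 + (-99 + 24025 - 16430) = -236148913/7730 + 7496 = -178204833/7730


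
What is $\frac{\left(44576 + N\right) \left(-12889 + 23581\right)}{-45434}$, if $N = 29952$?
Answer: $- \frac{398426688}{22717} \approx -17539.0$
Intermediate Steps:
$\frac{\left(44576 + N\right) \left(-12889 + 23581\right)}{-45434} = \frac{\left(44576 + 29952\right) \left(-12889 + 23581\right)}{-45434} = 74528 \cdot 10692 \left(- \frac{1}{45434}\right) = 796853376 \left(- \frac{1}{45434}\right) = - \frac{398426688}{22717}$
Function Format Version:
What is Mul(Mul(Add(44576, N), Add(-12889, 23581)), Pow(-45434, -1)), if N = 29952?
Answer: Rational(-398426688, 22717) ≈ -17539.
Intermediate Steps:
Mul(Mul(Add(44576, N), Add(-12889, 23581)), Pow(-45434, -1)) = Mul(Mul(Add(44576, 29952), Add(-12889, 23581)), Pow(-45434, -1)) = Mul(Mul(74528, 10692), Rational(-1, 45434)) = Mul(796853376, Rational(-1, 45434)) = Rational(-398426688, 22717)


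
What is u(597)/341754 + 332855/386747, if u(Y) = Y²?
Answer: 83864879731/44057444746 ≈ 1.9035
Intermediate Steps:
u(597)/341754 + 332855/386747 = 597²/341754 + 332855/386747 = 356409*(1/341754) + 332855*(1/386747) = 118803/113918 + 332855/386747 = 83864879731/44057444746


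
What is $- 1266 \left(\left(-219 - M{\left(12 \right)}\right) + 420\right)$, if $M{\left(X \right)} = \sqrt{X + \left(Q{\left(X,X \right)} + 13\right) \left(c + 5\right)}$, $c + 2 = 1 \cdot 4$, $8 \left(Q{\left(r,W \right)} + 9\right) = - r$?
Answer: $-254466 + 633 \sqrt{118} \approx -2.4759 \cdot 10^{5}$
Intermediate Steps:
$Q{\left(r,W \right)} = -9 - \frac{r}{8}$ ($Q{\left(r,W \right)} = -9 + \frac{\left(-1\right) r}{8} = -9 - \frac{r}{8}$)
$c = 2$ ($c = -2 + 1 \cdot 4 = -2 + 4 = 2$)
$M{\left(X \right)} = \sqrt{28 + \frac{X}{8}}$ ($M{\left(X \right)} = \sqrt{X + \left(\left(-9 - \frac{X}{8}\right) + 13\right) \left(2 + 5\right)} = \sqrt{X + \left(4 - \frac{X}{8}\right) 7} = \sqrt{X - \left(-28 + \frac{7 X}{8}\right)} = \sqrt{28 + \frac{X}{8}}$)
$- 1266 \left(\left(-219 - M{\left(12 \right)}\right) + 420\right) = - 1266 \left(\left(-219 - \frac{\sqrt{448 + 2 \cdot 12}}{4}\right) + 420\right) = - 1266 \left(\left(-219 - \frac{\sqrt{448 + 24}}{4}\right) + 420\right) = - 1266 \left(\left(-219 - \frac{\sqrt{472}}{4}\right) + 420\right) = - 1266 \left(\left(-219 - \frac{2 \sqrt{118}}{4}\right) + 420\right) = - 1266 \left(\left(-219 - \frac{\sqrt{118}}{2}\right) + 420\right) = - 1266 \left(201 - \frac{\sqrt{118}}{2}\right) = -254466 + 633 \sqrt{118}$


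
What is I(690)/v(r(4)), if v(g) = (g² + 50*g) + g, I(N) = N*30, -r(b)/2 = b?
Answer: -5175/86 ≈ -60.174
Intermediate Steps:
r(b) = -2*b
I(N) = 30*N
v(g) = g² + 51*g
I(690)/v(r(4)) = (30*690)/(((-2*4)*(51 - 2*4))) = 20700/((-8*(51 - 8))) = 20700/((-8*43)) = 20700/(-344) = 20700*(-1/344) = -5175/86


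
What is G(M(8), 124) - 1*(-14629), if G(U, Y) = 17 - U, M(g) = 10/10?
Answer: 14645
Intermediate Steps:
M(g) = 1 (M(g) = 10*(1/10) = 1)
G(M(8), 124) - 1*(-14629) = (17 - 1*1) - 1*(-14629) = (17 - 1) + 14629 = 16 + 14629 = 14645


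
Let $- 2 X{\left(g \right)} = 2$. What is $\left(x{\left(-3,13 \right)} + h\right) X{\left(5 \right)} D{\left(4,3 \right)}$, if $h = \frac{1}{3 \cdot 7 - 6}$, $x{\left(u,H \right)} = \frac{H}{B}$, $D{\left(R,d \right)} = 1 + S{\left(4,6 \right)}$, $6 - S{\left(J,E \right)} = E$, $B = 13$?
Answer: $- \frac{16}{15} \approx -1.0667$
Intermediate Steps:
$S{\left(J,E \right)} = 6 - E$
$D{\left(R,d \right)} = 1$ ($D{\left(R,d \right)} = 1 + \left(6 - 6\right) = 1 + 0 = 1$)
$X{\left(g \right)} = -1$ ($X{\left(g \right)} = \left(- \frac{1}{2}\right) 2 = -1$)
$x{\left(u,H \right)} = \frac{H}{13}$
$h = \frac{1}{15}$ ($h = \frac{1}{21 - 6} = \frac{1}{15} \approx 0.066667$)
$\left(x{\left(-3,13 \right)} + h\right) X{\left(5 \right)} D{\left(4,3 \right)} = \left(\frac{1}{13} \cdot 13 + \frac{1}{15}\right) \left(\left(-1\right) 1\right) = \left(1 + \frac{1}{15}\right) \left(-1\right) = \frac{16}{15} \left(-1\right) = - \frac{16}{15}$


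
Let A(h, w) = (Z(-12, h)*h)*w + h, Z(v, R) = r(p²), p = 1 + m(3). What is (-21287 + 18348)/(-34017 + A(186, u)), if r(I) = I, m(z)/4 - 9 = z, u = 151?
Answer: -2939/67400655 ≈ -4.3605e-5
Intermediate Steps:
m(z) = 36 + 4*z
p = 49 (p = 1 + (36 + 4*3) = 1 + (36 + 12) = 1 + 48 = 49)
Z(v, R) = 2401 (Z(v, R) = 49² = 2401)
A(h, w) = h + 2401*h*w (A(h, w) = (2401*h)*w + h = 2401*h*w + h = h + 2401*h*w)
(-21287 + 18348)/(-34017 + A(186, u)) = (-21287 + 18348)/(-34017 + 186*(1 + 2401*151)) = -2939/(-34017 + 186*(1 + 362551)) = -2939/(-34017 + 186*362552) = -2939/(-34017 + 67434672) = -2939/67400655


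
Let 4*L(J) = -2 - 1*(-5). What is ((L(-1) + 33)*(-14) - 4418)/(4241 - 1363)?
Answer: -9781/5756 ≈ -1.6993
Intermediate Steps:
L(J) = ¾ (L(J) = (-2 - 1*(-5))/4 = (-2 + 5)/4 = (¼)*3 = ¾)
((L(-1) + 33)*(-14) - 4418)/(4241 - 1363) = ((¾ + 33)*(-14) - 4418)/(4241 - 1363) = ((135/4)*(-14) - 4418)/2878 = (-945/2 - 4418)*(1/2878) = -9781/2*1/2878 = -9781/5756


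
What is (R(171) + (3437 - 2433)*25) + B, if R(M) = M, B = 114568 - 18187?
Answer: 121652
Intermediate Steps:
B = 96381
(R(171) + (3437 - 2433)*25) + B = (171 + (3437 - 2433)*25) + 96381 = (171 + 1004*25) + 96381 = (171 + 25100) + 96381 = 25271 + 96381 = 121652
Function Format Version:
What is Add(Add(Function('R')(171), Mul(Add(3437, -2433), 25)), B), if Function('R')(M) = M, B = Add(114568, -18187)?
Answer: 121652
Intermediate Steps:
B = 96381
Add(Add(Function('R')(171), Mul(Add(3437, -2433), 25)), B) = Add(Add(171, Mul(Add(3437, -2433), 25)), 96381) = Add(Add(171, Mul(1004, 25)), 96381) = Add(Add(171, 25100), 96381) = Add(25271, 96381) = 121652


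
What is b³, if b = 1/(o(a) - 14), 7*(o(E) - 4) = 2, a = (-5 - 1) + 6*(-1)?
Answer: -343/314432 ≈ -0.0010909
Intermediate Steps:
a = -12 (a = -6 - 6 = -12)
o(E) = 30/7 (o(E) = 4 + (⅐)*2 = 4 + 2/7 = 30/7)
b = -7/68 (b = 1/(30/7 - 14) = 1/(-68/7) = -7/68 ≈ -0.10294)
b³ = (-7/68)³ = -343/314432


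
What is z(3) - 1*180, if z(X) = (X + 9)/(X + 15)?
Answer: -538/3 ≈ -179.33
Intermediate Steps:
z(X) = (9 + X)/(15 + X)
z(3) - 1*180 = (9 + 3)/(15 + 3) - 1*180 = 12/18 - 180 = (1/18)*12 - 180 = ⅔ - 180 = -538/3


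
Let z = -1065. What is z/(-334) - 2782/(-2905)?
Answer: 4023013/970270 ≈ 4.1463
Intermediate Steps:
z/(-334) - 2782/(-2905) = -1065/(-334) - 2782/(-2905) = -1065*(-1/334) - 2782*(-1/2905) = 1065/334 + 2782/2905 = 4023013/970270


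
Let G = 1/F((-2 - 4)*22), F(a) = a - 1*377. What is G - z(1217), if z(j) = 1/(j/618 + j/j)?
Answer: -316397/934015 ≈ -0.33875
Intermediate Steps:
F(a) = -377 + a (F(a) = a - 377 = -377 + a)
z(j) = 1/(1 + j/618) (z(j) = 1/(j*(1/618) + 1) = 1/(j/618 + 1) = 1/(1 + j/618))
G = -1/509 (G = 1/(-377 + (-2 - 4)*22) = 1/(-377 - 6*22) = 1/(-377 - 132) = 1/(-509) = -1/509 ≈ -0.0019646)
G - z(1217) = -1/509 - 618/(618 + 1217) = -1/509 - 618/1835 = -316397/934015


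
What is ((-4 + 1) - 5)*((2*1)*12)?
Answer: -192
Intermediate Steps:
((-4 + 1) - 5)*((2*1)*12) = (-3 - 5)*(2*12) = -8*24 = -192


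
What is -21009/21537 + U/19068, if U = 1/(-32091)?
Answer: -1428404685581/1464303472884 ≈ -0.97548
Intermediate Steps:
U = -1/32091 ≈ -3.1161e-5
-21009/21537 + U/19068 = -21009/21537 - 1/32091/19068 = -21009*1/21537 - 1/32091*1/19068 = -7003/7179 - 1/611911188 = -1428404685581/1464303472884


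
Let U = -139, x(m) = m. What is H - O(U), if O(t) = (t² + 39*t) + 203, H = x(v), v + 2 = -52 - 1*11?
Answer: -14168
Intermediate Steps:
v = -65 (v = -2 + (-52 - 1*11) = -2 + (-52 - 11) = -2 - 63 = -65)
H = -65
O(t) = 203 + t² + 39*t
H - O(U) = -65 - (203 + (-139)² + 39*(-139)) = -65 - (203 + 19321 - 5421) = -65 - 1*14103 = -65 - 14103 = -14168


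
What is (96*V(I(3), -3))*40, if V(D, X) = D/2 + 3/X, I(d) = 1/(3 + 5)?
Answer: -3600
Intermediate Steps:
I(d) = ⅛ (I(d) = 1/8 = ⅛)
V(D, X) = D/2 + 3/X (V(D, X) = D*(½) + 3/X = D/2 + 3/X)
(96*V(I(3), -3))*40 = (96*((½)*(⅛) + 3/(-3)))*40 = (96*(1/16 + 3*(-⅓)))*40 = (96*(1/16 - 1))*40 = (96*(-15/16))*40 = -90*40 = -3600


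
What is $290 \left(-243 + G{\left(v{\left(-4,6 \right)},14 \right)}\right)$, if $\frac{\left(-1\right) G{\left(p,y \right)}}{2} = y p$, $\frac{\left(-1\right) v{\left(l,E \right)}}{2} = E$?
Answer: $26970$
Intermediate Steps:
$v{\left(l,E \right)} = - 2 E$
$G{\left(p,y \right)} = - 2 p y$ ($G{\left(p,y \right)} = - 2 y p = - 2 p y$)
$290 \left(-243 + G{\left(v{\left(-4,6 \right)},14 \right)}\right) = 290 \left(-243 - 2 \left(\left(-2\right) 6\right) 14\right) = 290 \left(-243 - \left(-24\right) 14\right) = 290 \left(-243 + 336\right) = 290 \cdot 93 = 26970$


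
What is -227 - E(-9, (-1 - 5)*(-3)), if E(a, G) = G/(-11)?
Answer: -2479/11 ≈ -225.36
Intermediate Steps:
E(a, G) = -G/11 (E(a, G) = G*(-1/11) = -G/11)
-227 - E(-9, (-1 - 5)*(-3)) = -227 - (-1)*(-1 - 5)*(-3)/11 = -227 - (-1)*(-6*(-3))/11 = -227 - (-1)*18/11 = -227 - 1*(-18/11) = -227 + 18/11 = -2479/11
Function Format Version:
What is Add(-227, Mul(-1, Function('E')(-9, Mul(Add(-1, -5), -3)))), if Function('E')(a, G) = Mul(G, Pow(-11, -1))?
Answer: Rational(-2479, 11) ≈ -225.36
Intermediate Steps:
Function('E')(a, G) = Mul(Rational(-1, 11), G) (Function('E')(a, G) = Mul(G, Rational(-1, 11)) = Mul(Rational(-1, 11), G))
Add(-227, Mul(-1, Function('E')(-9, Mul(Add(-1, -5), -3)))) = Add(-227, Mul(-1, Mul(Rational(-1, 11), Mul(Add(-1, -5), -3)))) = Add(-227, Mul(-1, Mul(Rational(-1, 11), Mul(-6, -3)))) = Add(-227, Mul(-1, Mul(Rational(-1, 11), 18))) = Add(-227, Mul(-1, Rational(-18, 11))) = Add(-227, Rational(18, 11)) = Rational(-2479, 11)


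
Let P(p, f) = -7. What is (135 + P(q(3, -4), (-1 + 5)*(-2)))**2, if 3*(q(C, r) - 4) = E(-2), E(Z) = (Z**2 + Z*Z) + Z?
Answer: 16384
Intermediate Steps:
E(Z) = Z + 2*Z**2 (E(Z) = (Z**2 + Z**2) + Z = 2*Z**2 + Z = Z + 2*Z**2)
q(C, r) = 6 (q(C, r) = 4 + (-2*(1 + 2*(-2)))/3 = 4 + (-2*(1 - 4))/3 = 4 + (-2*(-3))/3 = 4 + (1/3)*6 = 4 + 2 = 6)
(135 + P(q(3, -4), (-1 + 5)*(-2)))**2 = (135 - 7)**2 = 128**2 = 16384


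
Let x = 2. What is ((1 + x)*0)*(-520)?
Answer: 0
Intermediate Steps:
((1 + x)*0)*(-520) = ((1 + 2)*0)*(-520) = (3*0)*(-520) = 0*(-520) = 0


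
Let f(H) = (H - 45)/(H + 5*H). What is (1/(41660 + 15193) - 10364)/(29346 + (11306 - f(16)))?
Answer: -18855183712/73958570571 ≈ -0.25494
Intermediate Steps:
f(H) = (-45 + H)/(6*H) (f(H) = (-45 + H)/((6*H)) = (-45 + H)*(1/(6*H)) = (-45 + H)/(6*H))
(1/(41660 + 15193) - 10364)/(29346 + (11306 - f(16))) = (1/(41660 + 15193) - 10364)/(29346 + (11306 - (-45 + 16)/(6*16))) = (1/56853 - 10364)/(29346 + (11306 - (-29)/(6*16))) = (1/56853 - 10364)/(29346 + (11306 - 1*(-29/96))) = -589224491/(56853*(29346 + (11306 + 29/96))) = -589224491/(56853*(29346 + 1085405/96)) = -589224491/(56853*3902621/96) = -589224491/56853*96/3902621 = -18855183712/73958570571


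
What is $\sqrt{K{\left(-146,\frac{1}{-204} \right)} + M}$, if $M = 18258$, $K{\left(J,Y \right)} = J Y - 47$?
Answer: $\frac{\sqrt{189474690}}{102} \approx 134.95$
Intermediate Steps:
$K{\left(J,Y \right)} = -47 + J Y$
$\sqrt{K{\left(-146,\frac{1}{-204} \right)} + M} = \sqrt{\left(-47 - \frac{146}{-204}\right) + 18258} = \sqrt{\left(-47 - - \frac{73}{102}\right) + 18258} = \sqrt{\left(-47 + \frac{73}{102}\right) + 18258} = \sqrt{- \frac{4721}{102} + 18258} = \sqrt{\frac{1857595}{102}} = \frac{\sqrt{189474690}}{102}$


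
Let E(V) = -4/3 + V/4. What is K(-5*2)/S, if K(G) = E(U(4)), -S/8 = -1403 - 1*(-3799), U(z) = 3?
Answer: 7/230016 ≈ 3.0433e-5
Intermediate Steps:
E(V) = -4/3 + V/4 (E(V) = -4*1/3 + V*(1/4) = -4/3 + V/4)
S = -19168 (S = -8*(-1403 - 1*(-3799)) = -8*(-1403 + 3799) = -8*2396 = -19168)
K(G) = -7/12 (K(G) = -4/3 + (1/4)*3 = -4/3 + 3/4 = -7/12)
K(-5*2)/S = -7/12/(-19168) = -7/12*(-1/19168) = 7/230016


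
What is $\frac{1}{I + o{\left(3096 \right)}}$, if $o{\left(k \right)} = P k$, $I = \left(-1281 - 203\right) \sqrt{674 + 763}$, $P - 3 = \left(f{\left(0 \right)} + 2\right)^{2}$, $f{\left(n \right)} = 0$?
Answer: $- \frac{129}{16041466} - \frac{53 \sqrt{1437}}{96248796} \approx -2.8916 \cdot 10^{-5}$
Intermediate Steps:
$P = 7$ ($P = 3 + \left(0 + 2\right)^{2} = 3 + 2^{2} = 3 + 4 = 7$)
$I = - 1484 \sqrt{1437} \approx -56255.0$
$o{\left(k \right)} = 7 k$
$\frac{1}{I + o{\left(3096 \right)}} = \frac{1}{- 1484 \sqrt{1437} + 7 \cdot 3096} = \frac{1}{- 1484 \sqrt{1437} + 21672} = \frac{1}{21672 - 1484 \sqrt{1437}}$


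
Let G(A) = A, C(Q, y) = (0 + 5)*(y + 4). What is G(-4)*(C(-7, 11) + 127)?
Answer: -808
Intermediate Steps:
C(Q, y) = 20 + 5*y (C(Q, y) = 5*(4 + y) = 20 + 5*y)
G(-4)*(C(-7, 11) + 127) = -4*((20 + 5*11) + 127) = -4*((20 + 55) + 127) = -4*(75 + 127) = -4*202 = -808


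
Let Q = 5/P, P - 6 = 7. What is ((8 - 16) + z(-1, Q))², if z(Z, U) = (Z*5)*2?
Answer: 324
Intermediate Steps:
P = 13 (P = 6 + 7 = 13)
Q = 5/13 ≈ 0.38462
z(Z, U) = 10*Z (z(Z, U) = (5*Z)*2 = 10*Z)
((8 - 16) + z(-1, Q))² = ((8 - 16) + 10*(-1))² = (-8 - 10)² = (-18)² = 324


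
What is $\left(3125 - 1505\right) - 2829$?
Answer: $-1209$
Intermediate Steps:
$\left(3125 - 1505\right) - 2829 = 1620 - 2829 = -1209$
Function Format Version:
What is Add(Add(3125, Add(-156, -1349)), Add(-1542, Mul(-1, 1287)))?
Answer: -1209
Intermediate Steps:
Add(Add(3125, Add(-156, -1349)), Add(-1542, Mul(-1, 1287))) = Add(Add(3125, -1505), Add(-1542, -1287)) = Add(1620, -2829) = -1209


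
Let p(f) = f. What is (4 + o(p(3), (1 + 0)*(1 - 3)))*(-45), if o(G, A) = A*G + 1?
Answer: 45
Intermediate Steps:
o(G, A) = 1 + A*G
(4 + o(p(3), (1 + 0)*(1 - 3)))*(-45) = (4 + (1 + ((1 + 0)*(1 - 3))*3))*(-45) = (4 + (1 + (1*(-2))*3))*(-45) = (4 + (1 - 2*3))*(-45) = (4 + (1 - 6))*(-45) = (4 - 5)*(-45) = -1*(-45) = 45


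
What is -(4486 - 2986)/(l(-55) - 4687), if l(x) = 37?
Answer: 10/31 ≈ 0.32258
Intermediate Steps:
-(4486 - 2986)/(l(-55) - 4687) = -(4486 - 2986)/(37 - 4687) = -1500/(-4650) = -1500*(-1)/4650 = -1*(-10/31) = 10/31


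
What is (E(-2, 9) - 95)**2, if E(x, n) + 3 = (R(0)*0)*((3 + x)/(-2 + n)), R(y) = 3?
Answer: 9604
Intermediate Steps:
E(x, n) = -3 (E(x, n) = -3 + (3*0)*((3 + x)/(-2 + n)) = -3 + 0*((3 + x)/(-2 + n)) = -3 + 0 = -3)
(E(-2, 9) - 95)**2 = (-3 - 95)**2 = (-98)**2 = 9604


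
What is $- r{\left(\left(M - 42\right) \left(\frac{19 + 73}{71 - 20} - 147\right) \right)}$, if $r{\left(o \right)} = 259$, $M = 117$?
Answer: $-259$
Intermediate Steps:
$- r{\left(\left(M - 42\right) \left(\frac{19 + 73}{71 - 20} - 147\right) \right)} = \left(-1\right) 259 = -259$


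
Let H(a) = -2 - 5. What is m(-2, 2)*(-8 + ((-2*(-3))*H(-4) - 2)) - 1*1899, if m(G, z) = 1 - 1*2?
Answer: -1847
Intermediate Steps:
m(G, z) = -1 (m(G, z) = 1 - 2 = -1)
H(a) = -7
m(-2, 2)*(-8 + ((-2*(-3))*H(-4) - 2)) - 1*1899 = -(-8 + (-2*(-3)*(-7) - 2)) - 1*1899 = -(-8 + (6*(-7) - 2)) - 1899 = -(-8 + (-42 - 2)) - 1899 = -(-8 - 44) - 1899 = -1*(-52) - 1899 = 52 - 1899 = -1847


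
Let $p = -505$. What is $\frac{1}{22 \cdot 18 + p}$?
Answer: $- \frac{1}{109} \approx -0.0091743$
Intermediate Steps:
$\frac{1}{22 \cdot 18 + p} = \frac{1}{22 \cdot 18 - 505} = \frac{1}{396 - 505} = \frac{1}{-109} = - \frac{1}{109}$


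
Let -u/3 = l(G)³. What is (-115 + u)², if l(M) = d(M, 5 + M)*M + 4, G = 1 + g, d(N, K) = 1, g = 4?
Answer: 5299204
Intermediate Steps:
G = 5 (G = 1 + 4 = 5)
l(M) = 4 + M (l(M) = 1*M + 4 = M + 4 = 4 + M)
u = -2187 (u = -3*(4 + 5)³ = -3*9³ = -3*729 = -2187)
(-115 + u)² = (-115 - 2187)² = (-2302)² = 5299204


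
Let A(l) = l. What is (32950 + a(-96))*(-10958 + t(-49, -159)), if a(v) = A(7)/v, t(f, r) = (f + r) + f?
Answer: -35475209495/96 ≈ -3.6953e+8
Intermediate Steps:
t(f, r) = r + 2*f
a(v) = 7/v
(32950 + a(-96))*(-10958 + t(-49, -159)) = (32950 + 7/(-96))*(-10958 + (-159 + 2*(-49))) = (32950 + 7*(-1/96))*(-10958 + (-159 - 98)) = (32950 - 7/96)*(-10958 - 257) = (3163193/96)*(-11215) = -35475209495/96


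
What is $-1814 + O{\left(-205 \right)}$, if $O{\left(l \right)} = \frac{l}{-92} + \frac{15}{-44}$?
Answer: $- \frac{916929}{506} \approx -1812.1$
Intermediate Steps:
$O{\left(l \right)} = - \frac{15}{44} - \frac{l}{92}$ ($O{\left(l \right)} = l \left(- \frac{1}{92}\right) + 15 \left(- \frac{1}{44}\right) = - \frac{l}{92} - \frac{15}{44} = - \frac{15}{44} - \frac{l}{92}$)
$-1814 + O{\left(-205 \right)} = -1814 - - \frac{955}{506} = -1814 + \left(- \frac{15}{44} + \frac{205}{92}\right) = -1814 + \frac{955}{506} = - \frac{916929}{506}$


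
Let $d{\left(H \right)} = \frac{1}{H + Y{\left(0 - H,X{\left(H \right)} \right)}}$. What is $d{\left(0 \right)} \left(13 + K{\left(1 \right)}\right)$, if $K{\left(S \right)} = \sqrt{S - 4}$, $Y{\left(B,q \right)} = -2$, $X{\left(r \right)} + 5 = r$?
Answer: $- \frac{13}{2} - \frac{i \sqrt{3}}{2} \approx -6.5 - 0.86602 i$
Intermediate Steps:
$X{\left(r \right)} = -5 + r$
$K{\left(S \right)} = \sqrt{-4 + S}$
$d{\left(H \right)} = \frac{1}{-2 + H}$ ($d{\left(H \right)} = \frac{1}{H - 2} = \frac{1}{-2 + H}$)
$d{\left(0 \right)} \left(13 + K{\left(1 \right)}\right) = \frac{13 + \sqrt{-4 + 1}}{-2 + 0} = \frac{13 + \sqrt{-3}}{-2} = - \frac{13 + i \sqrt{3}}{2} = - \frac{13}{2} - \frac{i \sqrt{3}}{2}$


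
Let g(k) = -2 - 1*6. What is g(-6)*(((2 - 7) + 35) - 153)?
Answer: 984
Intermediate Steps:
g(k) = -8 (g(k) = -2 - 6 = -8)
g(-6)*(((2 - 7) + 35) - 153) = -8*(((2 - 7) + 35) - 153) = -8*((-5 + 35) - 153) = -8*(30 - 153) = -8*(-123) = 984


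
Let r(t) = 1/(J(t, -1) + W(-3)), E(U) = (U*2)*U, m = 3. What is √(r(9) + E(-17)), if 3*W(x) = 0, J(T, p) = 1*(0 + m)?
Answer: √5205/3 ≈ 24.049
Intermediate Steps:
J(T, p) = 3 (J(T, p) = 1*(0 + 3) = 1*3 = 3)
E(U) = 2*U² (E(U) = (2*U)*U = 2*U²)
W(x) = 0 (W(x) = (⅓)*0 = 0)
r(t) = ⅓ (r(t) = 1/(3 + 0) = 1/3 = ⅓)
√(r(9) + E(-17)) = √(⅓ + 2*(-17)²) = √(⅓ + 2*289) = √(⅓ + 578) = √(1735/3) = √5205/3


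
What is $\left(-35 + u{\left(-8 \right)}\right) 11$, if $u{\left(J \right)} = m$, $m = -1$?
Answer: $-396$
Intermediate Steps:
$u{\left(J \right)} = -1$
$\left(-35 + u{\left(-8 \right)}\right) 11 = \left(-35 - 1\right) 11 = \left(-36\right) 11 = -396$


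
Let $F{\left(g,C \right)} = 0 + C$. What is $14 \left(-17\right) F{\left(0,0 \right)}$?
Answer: $0$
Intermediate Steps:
$F{\left(g,C \right)} = C$
$14 \left(-17\right) F{\left(0,0 \right)} = 14 \left(-17\right) 0 = \left(-238\right) 0 = 0$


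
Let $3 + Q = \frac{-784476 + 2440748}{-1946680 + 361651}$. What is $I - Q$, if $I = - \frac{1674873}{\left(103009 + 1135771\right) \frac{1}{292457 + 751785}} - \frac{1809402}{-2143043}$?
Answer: $- \frac{424347449711963418964043}{300562121282594190} \approx -1.4118 \cdot 10^{6}$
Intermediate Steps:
$Q = - \frac{6411359}{1585029}$ ($Q = -3 + \frac{-784476 + 2440748}{-1946680 + 361651} = -3 + \frac{1656272}{-1585029} = -3 + 1656272 \left(- \frac{1}{1585029}\right) = -3 - \frac{1656272}{1585029} = - \frac{6411359}{1585029} \approx -4.0449$)
$I = - \frac{267722966248533777}{189625629110}$ ($I = - \frac{1674873}{1238780 \cdot \frac{1}{1044242}} - - \frac{258486}{306149} = - \frac{1674873}{1238780 \cdot \frac{1}{1044242}} + \frac{258486}{306149} = - \frac{1674873}{\frac{619390}{522121}} + \frac{258486}{306149} = \left(-1674873\right) \frac{522121}{619390} + \frac{258486}{306149} = - \frac{874486365633}{619390} + \frac{258486}{306149} = - \frac{267722966248533777}{189625629110} \approx -1.4119 \cdot 10^{6}$)
$I - Q = - \frac{267722966248533777}{189625629110} - - \frac{6411359}{1585029} = - \frac{267722966248533777}{189625629110} + \frac{6411359}{1585029} = - \frac{424347449711963418964043}{300562121282594190}$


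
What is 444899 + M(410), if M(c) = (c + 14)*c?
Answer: 618739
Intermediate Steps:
M(c) = c*(14 + c) (M(c) = (14 + c)*c = c*(14 + c))
444899 + M(410) = 444899 + 410*(14 + 410) = 444899 + 410*424 = 444899 + 173840 = 618739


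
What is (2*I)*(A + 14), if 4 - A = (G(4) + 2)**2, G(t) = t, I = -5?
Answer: 180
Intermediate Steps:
A = -32 (A = 4 - (4 + 2)**2 = 4 - 1*6**2 = 4 - 1*36 = 4 - 36 = -32)
(2*I)*(A + 14) = (2*(-5))*(-32 + 14) = -10*(-18) = 180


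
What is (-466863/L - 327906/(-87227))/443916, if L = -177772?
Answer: 4715026873/327790073943024 ≈ 1.4384e-5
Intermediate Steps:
(-466863/L - 327906/(-87227))/443916 = (-466863/(-177772) - 327906/(-87227))/443916 = (-466863*(-1/177772) - 327906*(-1/87227))*(1/443916) = (466863/177772 + 327906/87227)*(1/443916) = (14145080619/2215216892)*(1/443916) = 4715026873/327790073943024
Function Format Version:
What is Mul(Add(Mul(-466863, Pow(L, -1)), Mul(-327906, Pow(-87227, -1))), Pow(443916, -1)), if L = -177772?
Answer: Rational(4715026873, 327790073943024) ≈ 1.4384e-5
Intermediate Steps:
Mul(Add(Mul(-466863, Pow(L, -1)), Mul(-327906, Pow(-87227, -1))), Pow(443916, -1)) = Mul(Add(Mul(-466863, Pow(-177772, -1)), Mul(-327906, Pow(-87227, -1))), Pow(443916, -1)) = Mul(Add(Mul(-466863, Rational(-1, 177772)), Mul(-327906, Rational(-1, 87227))), Rational(1, 443916)) = Mul(Add(Rational(466863, 177772), Rational(327906, 87227)), Rational(1, 443916)) = Mul(Rational(14145080619, 2215216892), Rational(1, 443916)) = Rational(4715026873, 327790073943024)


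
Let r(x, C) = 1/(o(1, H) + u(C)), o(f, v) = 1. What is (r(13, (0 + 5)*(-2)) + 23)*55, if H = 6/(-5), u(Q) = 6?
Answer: 8910/7 ≈ 1272.9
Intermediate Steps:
H = -6/5 (H = 6*(-1/5) = -6/5 ≈ -1.2000)
r(x, C) = 1/7 (r(x, C) = 1/(1 + 6) = 1/7)
(r(13, (0 + 5)*(-2)) + 23)*55 = (1/7 + 23)*55 = (162/7)*55 = 8910/7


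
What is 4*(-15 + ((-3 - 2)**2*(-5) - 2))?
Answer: -568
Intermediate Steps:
4*(-15 + ((-3 - 2)**2*(-5) - 2)) = 4*(-15 + ((-5)**2*(-5) - 2)) = 4*(-15 + (25*(-5) - 2)) = 4*(-15 + (-125 - 2)) = 4*(-15 - 127) = 4*(-142) = -568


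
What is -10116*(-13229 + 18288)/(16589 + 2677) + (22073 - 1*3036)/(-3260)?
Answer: -27867213047/10467860 ≈ -2662.2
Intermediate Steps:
-10116*(-13229 + 18288)/(16589 + 2677) + (22073 - 1*3036)/(-3260) = -10116/(19266/5059) + (22073 - 3036)*(-1/3260) = -10116/(19266*(1/5059)) + 19037*(-1/3260) = -10116/19266/5059 - 19037/3260 = -10116*5059/19266 - 19037/3260 = -8529474/3211 - 19037/3260 = -27867213047/10467860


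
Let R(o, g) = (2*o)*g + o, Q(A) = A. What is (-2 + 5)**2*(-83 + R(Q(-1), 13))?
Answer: -990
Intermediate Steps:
R(o, g) = o + 2*g*o (R(o, g) = 2*g*o + o = o + 2*g*o)
(-2 + 5)**2*(-83 + R(Q(-1), 13)) = (-2 + 5)**2*(-83 - (1 + 2*13)) = 3**2*(-83 - (1 + 26)) = 9*(-83 - 1*27) = 9*(-83 - 27) = 9*(-110) = -990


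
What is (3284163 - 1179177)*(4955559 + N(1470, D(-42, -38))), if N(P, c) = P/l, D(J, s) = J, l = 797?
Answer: 8313814801117098/797 ≈ 1.0431e+13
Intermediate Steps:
N(P, c) = P/797
(3284163 - 1179177)*(4955559 + N(1470, D(-42, -38))) = (3284163 - 1179177)*(4955559 + (1/797)*1470) = 2104986*(4955559 + 1470/797) = 2104986*(3949581993/797) = 8313814801117098/797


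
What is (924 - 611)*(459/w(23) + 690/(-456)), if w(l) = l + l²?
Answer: -745879/3496 ≈ -213.35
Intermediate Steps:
(924 - 611)*(459/w(23) + 690/(-456)) = (924 - 611)*(459/((23*(1 + 23))) + 690/(-456)) = 313*(459/((23*24)) + 690*(-1/456)) = 313*(459/552 - 115/76) = 313*(459*(1/552) - 115/76) = 313*(153/184 - 115/76) = 313*(-2383/3496) = -745879/3496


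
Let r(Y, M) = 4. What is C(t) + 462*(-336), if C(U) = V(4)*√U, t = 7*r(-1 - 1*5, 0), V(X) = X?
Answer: -155232 + 8*√7 ≈ -1.5521e+5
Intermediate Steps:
t = 28 (t = 7*4 = 28)
C(U) = 4*√U
C(t) + 462*(-336) = 4*√28 + 462*(-336) = 4*(2*√7) - 155232 = 8*√7 - 155232 = -155232 + 8*√7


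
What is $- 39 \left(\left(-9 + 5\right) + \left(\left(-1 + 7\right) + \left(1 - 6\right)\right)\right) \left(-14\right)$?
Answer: $-1638$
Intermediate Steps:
$- 39 \left(\left(-9 + 5\right) + \left(\left(-1 + 7\right) + \left(1 - 6\right)\right)\right) \left(-14\right) = - 39 \left(-4 + \left(6 + \left(1 - 6\right)\right)\right) \left(-14\right) = - 39 \left(-4 + \left(6 - 5\right)\right) \left(-14\right) = - 39 \left(-4 + 1\right) \left(-14\right) = - 39 \left(\left(-3\right) \left(-14\right)\right) = \left(-39\right) 42 = -1638$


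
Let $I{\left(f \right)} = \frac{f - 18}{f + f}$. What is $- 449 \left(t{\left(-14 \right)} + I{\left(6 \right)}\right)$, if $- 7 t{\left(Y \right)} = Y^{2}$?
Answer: $13021$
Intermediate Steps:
$t{\left(Y \right)} = - \frac{Y^{2}}{7}$
$I{\left(f \right)} = \frac{-18 + f}{2 f}$
$- 449 \left(t{\left(-14 \right)} + I{\left(6 \right)}\right) = - 449 \left(- \frac{\left(-14\right)^{2}}{7} + \frac{-18 + 6}{2 \cdot 6}\right) = - 449 \left(\left(- \frac{1}{7}\right) 196 + \frac{1}{2} \cdot \frac{1}{6} \left(-12\right)\right) = - 449 \left(-28 - 1\right) = \left(-449\right) \left(-29\right) = 13021$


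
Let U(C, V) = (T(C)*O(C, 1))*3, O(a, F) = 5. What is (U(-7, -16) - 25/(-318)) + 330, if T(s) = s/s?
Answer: 109735/318 ≈ 345.08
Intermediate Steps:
T(s) = 1
U(C, V) = 15 (U(C, V) = (1*5)*3 = 5*3 = 15)
(U(-7, -16) - 25/(-318)) + 330 = (15 - 25/(-318)) + 330 = (15 - 25*(-1/318)) + 330 = (15 + 25/318) + 330 = 4795/318 + 330 = 109735/318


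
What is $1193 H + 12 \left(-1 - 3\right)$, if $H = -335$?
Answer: $-399703$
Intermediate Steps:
$1193 H + 12 \left(-1 - 3\right) = 1193 \left(-335\right) + 12 \left(-1 - 3\right) = -399655 + 12 \left(-4\right) = -399655 - 48 = -399703$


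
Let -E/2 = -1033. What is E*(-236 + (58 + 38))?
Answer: -289240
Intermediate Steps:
E = 2066 (E = -2*(-1033) = 2066)
E*(-236 + (58 + 38)) = 2066*(-236 + (58 + 38)) = 2066*(-236 + 96) = 2066*(-140) = -289240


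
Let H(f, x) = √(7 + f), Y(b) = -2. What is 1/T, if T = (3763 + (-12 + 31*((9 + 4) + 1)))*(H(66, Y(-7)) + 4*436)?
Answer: 1744/12728522655 - √73/12728522655 ≈ 1.3634e-7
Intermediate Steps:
T = 7298640 + 4185*√73 (T = (3763 + (-12 + 31*((9 + 4) + 1)))*(√(7 + 66) + 4*436) = (3763 + (-12 + 31*(13 + 1)))*(√73 + 1744) = (3763 + (-12 + 31*14))*(1744 + √73) = (3763 + (-12 + 434))*(1744 + √73) = (3763 + 422)*(1744 + √73) = 4185*(1744 + √73) = 7298640 + 4185*√73 ≈ 7.3344e+6)
1/T = 1/(7298640 + 4185*√73)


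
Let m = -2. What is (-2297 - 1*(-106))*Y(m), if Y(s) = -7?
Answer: 15337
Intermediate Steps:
(-2297 - 1*(-106))*Y(m) = (-2297 - 1*(-106))*(-7) = (-2297 + 106)*(-7) = -2191*(-7) = 15337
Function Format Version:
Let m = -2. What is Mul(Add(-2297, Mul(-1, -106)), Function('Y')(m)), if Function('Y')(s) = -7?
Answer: 15337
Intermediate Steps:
Mul(Add(-2297, Mul(-1, -106)), Function('Y')(m)) = Mul(Add(-2297, Mul(-1, -106)), -7) = Mul(Add(-2297, 106), -7) = Mul(-2191, -7) = 15337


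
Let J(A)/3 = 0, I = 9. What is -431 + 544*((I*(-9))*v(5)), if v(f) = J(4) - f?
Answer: 219889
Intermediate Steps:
J(A) = 0 (J(A) = 3*0 = 0)
v(f) = -f (v(f) = 0 - f = -f)
-431 + 544*((I*(-9))*v(5)) = -431 + 544*((9*(-9))*(-1*5)) = -431 + 544*(-81*(-5)) = -431 + 544*405 = -431 + 220320 = 219889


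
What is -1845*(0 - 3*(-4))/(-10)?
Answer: 2214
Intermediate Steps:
-1845*(0 - 3*(-4))/(-10) = -1845*(0 - 1*(-12))*(-1)/10 = -1845*(0 + 12)*(-1)/10 = -22140*(-1)/10 = -1845*(-6/5) = 2214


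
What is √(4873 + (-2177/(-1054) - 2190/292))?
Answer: 3*√150207121/527 ≈ 69.768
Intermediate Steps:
√(4873 + (-2177/(-1054) - 2190/292)) = √(4873 + (-2177*(-1/1054) - 2190*1/292)) = √(4873 + (2177/1054 - 15/2)) = √(4873 - 2864/527) = √(2565207/527) = 3*√150207121/527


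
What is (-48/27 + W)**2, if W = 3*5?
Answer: 14161/81 ≈ 174.83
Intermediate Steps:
W = 15
(-48/27 + W)**2 = (-48/27 + 15)**2 = (-48*1/27 + 15)**2 = (-16/9 + 15)**2 = (119/9)**2 = 14161/81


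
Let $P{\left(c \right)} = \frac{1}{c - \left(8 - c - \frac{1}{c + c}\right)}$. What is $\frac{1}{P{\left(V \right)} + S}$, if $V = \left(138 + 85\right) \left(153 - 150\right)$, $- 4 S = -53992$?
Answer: $\frac{1779541}{24020245756} \approx 7.4085 \cdot 10^{-5}$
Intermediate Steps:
$S = 13498$ ($S = \left(- \frac{1}{4}\right) \left(-53992\right) = 13498$)
$V = 669$ ($V = 223 \cdot 3 = 669$)
$P{\left(c \right)} = \frac{1}{-8 + \frac{1}{2 c} + 2 c}$ ($P{\left(c \right)} = \frac{1}{c - \left(8 - c - \frac{1}{2 c}\right)} = \frac{1}{c + \left(-8 + c + \frac{1}{2 c}\right)} = \frac{1}{-8 + \frac{1}{2 c} + 2 c}$)
$\frac{1}{P{\left(V \right)} + S} = \frac{1}{2 \cdot 669 \frac{1}{1 - 10704 + 4 \cdot 669^{2}} + 13498} = \frac{1}{2 \cdot 669 \frac{1}{1 - 10704 + 4 \cdot 447561} + 13498} = \frac{1}{2 \cdot 669 \frac{1}{1 - 10704 + 1790244} + 13498} = \frac{1}{2 \cdot 669 \cdot \frac{1}{1779541} + 13498} = \frac{1}{\frac{1338}{1779541} + 13498} = \frac{1}{\frac{24020245756}{1779541}} = \frac{1779541}{24020245756}$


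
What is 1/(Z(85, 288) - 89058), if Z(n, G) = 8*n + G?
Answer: -1/88090 ≈ -1.1352e-5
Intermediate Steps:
Z(n, G) = G + 8*n
1/(Z(85, 288) - 89058) = 1/((288 + 8*85) - 89058) = 1/((288 + 680) - 89058) = 1/(968 - 89058) = 1/(-88090) = -1/88090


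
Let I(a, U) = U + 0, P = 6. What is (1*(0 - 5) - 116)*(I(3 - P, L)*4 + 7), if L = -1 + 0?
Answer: -363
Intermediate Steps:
L = -1
I(a, U) = U
(1*(0 - 5) - 116)*(I(3 - P, L)*4 + 7) = (1*(0 - 5) - 116)*(-1*4 + 7) = (1*(-5) - 116)*(-4 + 7) = (-5 - 116)*3 = -121*3 = -363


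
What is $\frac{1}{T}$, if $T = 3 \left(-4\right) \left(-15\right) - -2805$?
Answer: $\frac{1}{2985} \approx 0.00033501$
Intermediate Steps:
$T = 2985$ ($T = \left(-12\right) \left(-15\right) + 2805 = 180 + 2805 = 2985$)
$\frac{1}{T} = \frac{1}{2985}$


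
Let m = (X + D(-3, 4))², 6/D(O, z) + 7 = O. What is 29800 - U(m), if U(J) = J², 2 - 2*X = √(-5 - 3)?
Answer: 18623684/625 - 368*I*√2/125 ≈ 29798.0 - 4.1634*I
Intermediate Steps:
X = 1 - I*√2 (X = 1 - √(-5 - 3)/2 = 1 - I*√2 ≈ 1.0 - 1.4142*I)
D(O, z) = 6/(-7 + O)
m = (⅖ - I*√2)² (m = ((1 - I*√2) + 6/(-7 - 3))² = ((1 - I*√2) + 6/(-10))² = ((1 - I*√2) + 6*(-⅒))² = ((1 - I*√2) - ⅗)² = (⅖ - I*√2)² ≈ -1.84 - 1.1314*I)
29800 - U(m) = 29800 - ((2 - 5*I*√2)²/25)² = 29800 - (2 - 5*I*√2)⁴/625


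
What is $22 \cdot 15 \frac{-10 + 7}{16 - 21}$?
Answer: $198$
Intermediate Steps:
$22 \cdot 15 \frac{-10 + 7}{16 - 21} = 330 \left(- \frac{3}{-5}\right) = 330 \left(\left(-3\right) \left(- \frac{1}{5}\right)\right) = 330 \cdot \frac{3}{5} = 198$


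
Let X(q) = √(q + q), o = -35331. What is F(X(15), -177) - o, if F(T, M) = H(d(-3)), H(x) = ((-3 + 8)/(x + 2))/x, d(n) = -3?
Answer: 105998/3 ≈ 35333.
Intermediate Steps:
X(q) = √2*√q (X(q) = √(2*q) = √2*√q)
H(x) = 5/(x*(2 + x)) (H(x) = (5/(2 + x))/x = 5/(x*(2 + x)))
F(T, M) = 5/3 (F(T, M) = 5/(-3*(2 - 3)) = 5*(-⅓)/(-1) = 5*(-⅓)*(-1) = 5/3)
F(X(15), -177) - o = 5/3 - 1*(-35331) = 5/3 + 35331 = 105998/3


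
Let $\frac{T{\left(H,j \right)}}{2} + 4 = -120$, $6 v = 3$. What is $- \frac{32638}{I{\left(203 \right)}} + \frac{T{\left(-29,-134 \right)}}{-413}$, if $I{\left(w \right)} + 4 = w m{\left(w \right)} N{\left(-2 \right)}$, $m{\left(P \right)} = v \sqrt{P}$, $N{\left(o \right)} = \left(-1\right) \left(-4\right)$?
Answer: $\frac{2061145410}{3454919699} - \frac{3312757 \sqrt{203}}{8365423} \approx -5.0456$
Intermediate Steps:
$v = \frac{1}{2}$ ($v = \frac{1}{6} \cdot 3 = \frac{1}{2} \approx 0.5$)
$T{\left(H,j \right)} = -248$ ($T{\left(H,j \right)} = -8 + 2 \left(-120\right) = -8 - 240 = -248$)
$N{\left(o \right)} = 4$
$m{\left(P \right)} = \frac{\sqrt{P}}{2}$
$I{\left(w \right)} = -4 + 2 w^{\frac{3}{2}}$ ($I{\left(w \right)} = -4 + w \frac{\sqrt{w}}{2} \cdot 4 = -4 + \frac{w^{\frac{3}{2}}}{2} \cdot 4 = -4 + 2 w^{\frac{3}{2}}$)
$- \frac{32638}{I{\left(203 \right)}} + \frac{T{\left(-29,-134 \right)}}{-413} = - \frac{32638}{-4 + 2 \cdot 203^{\frac{3}{2}}} - \frac{248}{-413} = - \frac{32638}{-4 + 2 \cdot 203 \sqrt{203}} - - \frac{248}{413} = - \frac{32638}{-4 + 406 \sqrt{203}} + \frac{248}{413} = \frac{248}{413} - \frac{32638}{-4 + 406 \sqrt{203}}$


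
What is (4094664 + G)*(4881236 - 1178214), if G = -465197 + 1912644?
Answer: 20522558959442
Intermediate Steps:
G = 1447447
(4094664 + G)*(4881236 - 1178214) = (4094664 + 1447447)*(4881236 - 1178214) = 5542111*3703022 = 20522558959442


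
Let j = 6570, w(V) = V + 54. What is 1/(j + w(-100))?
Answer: 1/6524 ≈ 0.00015328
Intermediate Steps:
w(V) = 54 + V
1/(j + w(-100)) = 1/(6570 + (54 - 100)) = 1/(6570 - 46) = 1/6524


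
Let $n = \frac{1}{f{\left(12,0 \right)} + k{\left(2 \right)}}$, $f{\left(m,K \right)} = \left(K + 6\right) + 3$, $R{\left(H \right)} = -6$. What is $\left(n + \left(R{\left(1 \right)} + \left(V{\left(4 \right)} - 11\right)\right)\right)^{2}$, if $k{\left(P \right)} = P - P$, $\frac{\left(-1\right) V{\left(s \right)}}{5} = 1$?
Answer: $\frac{38809}{81} \approx 479.12$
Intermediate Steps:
$V{\left(s \right)} = -5$ ($V{\left(s \right)} = \left(-5\right) 1 = -5$)
$k{\left(P \right)} = 0$
$f{\left(m,K \right)} = 9 + K$ ($f{\left(m,K \right)} = \left(6 + K\right) + 3 = 9 + K$)
$n = \frac{1}{9}$ ($n = \frac{1}{\left(9 + 0\right) + 0} = \frac{1}{9 + 0} = \frac{1}{9} \approx 0.11111$)
$\left(n + \left(R{\left(1 \right)} + \left(V{\left(4 \right)} - 11\right)\right)\right)^{2} = \left(\frac{1}{9} - 22\right)^{2} = \left(- \frac{197}{9}\right)^{2} = \frac{38809}{81}$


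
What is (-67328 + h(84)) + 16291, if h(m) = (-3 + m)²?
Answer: -44476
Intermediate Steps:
(-67328 + h(84)) + 16291 = (-67328 + (-3 + 84)²) + 16291 = (-67328 + 81²) + 16291 = (-67328 + 6561) + 16291 = -60767 + 16291 = -44476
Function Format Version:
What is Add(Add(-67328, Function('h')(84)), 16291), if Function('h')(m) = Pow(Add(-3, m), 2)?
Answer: -44476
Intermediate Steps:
Add(Add(-67328, Function('h')(84)), 16291) = Add(Add(-67328, Pow(Add(-3, 84), 2)), 16291) = Add(Add(-67328, Pow(81, 2)), 16291) = Add(Add(-67328, 6561), 16291) = Add(-60767, 16291) = -44476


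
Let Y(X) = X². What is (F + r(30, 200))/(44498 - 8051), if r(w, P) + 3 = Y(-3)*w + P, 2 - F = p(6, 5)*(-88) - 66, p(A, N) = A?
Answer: 1063/36447 ≈ 0.029166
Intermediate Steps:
F = 596 (F = 2 - (6*(-88) - 66) = 2 - (-528 - 66) = 2 - 1*(-594) = 2 + 594 = 596)
r(w, P) = -3 + P + 9*w (r(w, P) = -3 + ((-3)²*w + P) = -3 + (9*w + P) = -3 + (P + 9*w) = -3 + P + 9*w)
(F + r(30, 200))/(44498 - 8051) = (596 + (-3 + 200 + 9*30))/(44498 - 8051) = (596 + (-3 + 200 + 270))/36447 = (596 + 467)*(1/36447) = 1063*(1/36447) = 1063/36447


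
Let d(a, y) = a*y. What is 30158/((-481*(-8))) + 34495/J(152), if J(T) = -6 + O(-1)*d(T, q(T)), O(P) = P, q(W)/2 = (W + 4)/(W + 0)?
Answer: -30786629/305916 ≈ -100.64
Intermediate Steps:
q(W) = 2*(4 + W)/W (q(W) = 2*((W + 4)/(W + 0)) = 2*((4 + W)/W) = 2*(4 + W)/W)
J(T) = -6 - T*(2 + 8/T)
30158/((-481*(-8))) + 34495/J(152) = 30158/((-481*(-8))) + 34495/(-14 - 2*152) = 30158/3848 + 34495/(-14 - 304) = 30158*(1/3848) + 34495/(-318) = 15079/1924 + 34495*(-1/318) = 15079/1924 - 34495/318 = -30786629/305916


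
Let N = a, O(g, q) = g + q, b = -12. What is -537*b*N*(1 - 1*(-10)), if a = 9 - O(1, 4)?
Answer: 283536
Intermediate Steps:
a = 4 (a = 9 - (1 + 4) = 9 - 1*5 = 9 - 5 = 4)
N = 4
-537*b*N*(1 - 1*(-10)) = -537*(-12*4)*(1 - 1*(-10)) = -(-25776)*(1 + 10) = -(-25776)*11 = -537*(-528) = 283536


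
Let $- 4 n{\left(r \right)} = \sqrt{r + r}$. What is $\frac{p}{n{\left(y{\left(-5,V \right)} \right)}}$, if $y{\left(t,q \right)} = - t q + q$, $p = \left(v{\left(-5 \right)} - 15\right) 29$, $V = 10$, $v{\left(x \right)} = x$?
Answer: $\frac{116 \sqrt{30}}{3} \approx 211.79$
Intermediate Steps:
$p = -580$ ($p = \left(-5 - 15\right) 29 = \left(-20\right) 29 = -580$)
$y{\left(t,q \right)} = q - q t$ ($y{\left(t,q \right)} = - q t + q = q - q t$)
$n{\left(r \right)} = - \frac{\sqrt{2} \sqrt{r}}{4}$ ($n{\left(r \right)} = - \frac{\sqrt{r + r}}{4} = - \frac{\sqrt{2 r}}{4} = - \frac{\sqrt{2} \sqrt{r}}{4}$)
$\frac{p}{n{\left(y{\left(-5,V \right)} \right)}} = - \frac{580}{\left(- \frac{1}{4}\right) \sqrt{2} \sqrt{10 \left(1 - -5\right)}} = - \frac{580}{\left(- \frac{1}{4}\right) \sqrt{2} \sqrt{10 \left(1 + 5\right)}} = - \frac{580}{\left(- \frac{1}{4}\right) \sqrt{2} \sqrt{10 \cdot 6}} = - \frac{580}{\left(- \frac{1}{4}\right) \sqrt{2} \sqrt{60}} = - \frac{580}{\left(- \frac{1}{4}\right) \sqrt{2} \cdot 2 \sqrt{15}} = - \frac{580}{\left(- \frac{1}{2}\right) \sqrt{30}} = - 580 \left(- \frac{\sqrt{30}}{15}\right) = \frac{116 \sqrt{30}}{3}$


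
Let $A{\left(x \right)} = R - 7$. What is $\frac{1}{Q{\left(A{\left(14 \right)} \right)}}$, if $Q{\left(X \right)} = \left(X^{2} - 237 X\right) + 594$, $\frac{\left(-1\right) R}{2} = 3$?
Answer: $\frac{1}{3844} \approx 0.00026015$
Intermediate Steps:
$R = -6$ ($R = \left(-2\right) 3 = -6$)
$A{\left(x \right)} = -13$ ($A{\left(x \right)} = -6 - 7 = -13$)
$Q{\left(X \right)} = 594 + X^{2} - 237 X$
$\frac{1}{Q{\left(A{\left(14 \right)} \right)}} = \frac{1}{594 + \left(-13\right)^{2} - -3081} = \frac{1}{594 + 169 + 3081} = \frac{1}{3844}$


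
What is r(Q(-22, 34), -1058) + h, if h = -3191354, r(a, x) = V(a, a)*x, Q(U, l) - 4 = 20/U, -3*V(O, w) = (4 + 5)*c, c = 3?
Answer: -3181832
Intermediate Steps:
V(O, w) = -9 (V(O, w) = -(4 + 5)*3/3 = -3*3 = -⅓*27 = -9)
Q(U, l) = 4 + 20/U
r(a, x) = -9*x
r(Q(-22, 34), -1058) + h = -9*(-1058) - 3191354 = 9522 - 3191354 = -3181832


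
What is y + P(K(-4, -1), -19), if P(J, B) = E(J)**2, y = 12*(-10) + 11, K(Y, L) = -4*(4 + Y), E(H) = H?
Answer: -109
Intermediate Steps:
K(Y, L) = -16 - 4*Y
y = -109 (y = -120 + 11 = -109)
P(J, B) = J**2
y + P(K(-4, -1), -19) = -109 + (-16 - 4*(-4))**2 = -109 + (-16 + 16)**2 = -109 + 0**2 = -109 + 0 = -109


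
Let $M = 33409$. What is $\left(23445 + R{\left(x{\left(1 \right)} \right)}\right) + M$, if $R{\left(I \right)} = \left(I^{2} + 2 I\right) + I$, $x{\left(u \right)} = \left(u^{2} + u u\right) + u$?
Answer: $56872$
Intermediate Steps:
$x{\left(u \right)} = u + 2 u^{2}$ ($x{\left(u \right)} = \left(u^{2} + u^{2}\right) + u = 2 u^{2} + u = u + 2 u^{2}$)
$R{\left(I \right)} = I^{2} + 3 I$
$\left(23445 + R{\left(x{\left(1 \right)} \right)}\right) + M = \left(23445 + 1 \left(1 + 2 \cdot 1\right) \left(3 + 1 \left(1 + 2 \cdot 1\right)\right)\right) + 33409 = \left(23445 + 1 \left(1 + 2\right) \left(3 + 1 \left(1 + 2\right)\right)\right) + 33409 = \left(23445 + 1 \cdot 3 \left(3 + 1 \cdot 3\right)\right) + 33409 = \left(23445 + 3 \left(3 + 3\right)\right) + 33409 = \left(23445 + 3 \cdot 6\right) + 33409 = \left(23445 + 18\right) + 33409 = 23463 + 33409 = 56872$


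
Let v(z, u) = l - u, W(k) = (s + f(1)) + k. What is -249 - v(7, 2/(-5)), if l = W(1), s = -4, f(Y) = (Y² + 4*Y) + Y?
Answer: -1262/5 ≈ -252.40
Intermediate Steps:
f(Y) = Y² + 5*Y
W(k) = 2 + k (W(k) = (-4 + 1*(5 + 1)) + k = (-4 + 1*6) + k = (-4 + 6) + k = 2 + k)
l = 3 (l = 2 + 1 = 3)
v(z, u) = 3 - u
-249 - v(7, 2/(-5)) = -249 - (3 - 2/(-5)) = -249 - (3 - 2*(-1)/5) = -249 - (3 - 1*(-⅖)) = -249 - (3 + ⅖) = -249 - 1*17/5 = -249 - 17/5 = -1262/5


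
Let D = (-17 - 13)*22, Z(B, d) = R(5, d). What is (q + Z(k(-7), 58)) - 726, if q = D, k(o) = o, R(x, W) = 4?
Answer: -1382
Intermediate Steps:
Z(B, d) = 4
D = -660 (D = -30*22 = -660)
q = -660
(q + Z(k(-7), 58)) - 726 = (-660 + 4) - 726 = -656 - 726 = -1382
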